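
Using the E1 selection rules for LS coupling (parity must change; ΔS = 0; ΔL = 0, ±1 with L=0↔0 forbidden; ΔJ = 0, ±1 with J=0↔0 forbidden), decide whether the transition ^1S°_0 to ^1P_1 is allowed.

Parity must change: odd → even — ok.
ΔS = 0: S: 0 → 0 — ok.
ΔL = 0, ±1 (not L=0↔0): L: 0 → 1, ΔL = +1 — ok.
ΔJ = 0, ±1 (not J=0↔0): J: 0 → 1, ΔJ = +1 — ok.
All four E1 rules are satisfied.

allowed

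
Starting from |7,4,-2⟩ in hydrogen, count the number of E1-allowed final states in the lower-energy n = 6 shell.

E1 requires Δl = ±1, so l_f ∈ {3, 5}; with 0 ≤ l_f ≤ n_f−1 = 5, the allowed l_f values are {3, 5}.
For l_f = 3: m_f ∈ {m_i−1, m_i, m_i+1} ∩ [−3, 3] = {-3, -2, -1} → 3 states.
For l_f = 5: m_f ∈ {m_i−1, m_i, m_i+1} ∩ [−5, 5] = {-3, -2, -1} → 3 states.
Total: 6.

6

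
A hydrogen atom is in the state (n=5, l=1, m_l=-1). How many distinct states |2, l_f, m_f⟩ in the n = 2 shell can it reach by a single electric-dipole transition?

E1 requires Δl = ±1, so l_f ∈ {0, 2}; with 0 ≤ l_f ≤ n_f−1 = 1, the allowed l_f values are {0}.
For l_f = 0: m_f ∈ {m_i−1, m_i, m_i+1} ∩ [−0, 0] = {0} → 1 state.
Total: 1.

1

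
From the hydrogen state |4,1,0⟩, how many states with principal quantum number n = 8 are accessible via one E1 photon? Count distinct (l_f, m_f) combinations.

4

E1 requires Δl = ±1, so l_f ∈ {0, 2}; with 0 ≤ l_f ≤ n_f−1 = 7, the allowed l_f values are {0, 2}.
For l_f = 0: m_f ∈ {m_i−1, m_i, m_i+1} ∩ [−0, 0] = {0} → 1 state.
For l_f = 2: m_f ∈ {m_i−1, m_i, m_i+1} ∩ [−2, 2] = {-1, 0, 1} → 3 states.
Total: 4.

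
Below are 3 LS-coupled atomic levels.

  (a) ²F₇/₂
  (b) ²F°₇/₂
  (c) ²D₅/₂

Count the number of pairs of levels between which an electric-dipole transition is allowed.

(a)–(b): allowed.
(a)–(c): forbidden (parity).
(b)–(c): allowed.
Allowed pairs: 2 of 3.

2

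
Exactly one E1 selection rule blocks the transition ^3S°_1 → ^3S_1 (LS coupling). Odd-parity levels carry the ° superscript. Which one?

Initial level: S=1, L=0, J=1, parity odd. Final level: S=1, L=0, J=1, parity even.
Parity must change: odd → even — satisfied.
ΔS = 0: S: 1 → 1 — satisfied.
ΔL = 0, ±1 (not L=0↔0): L: 0 → 0, ΔL = +0 — violated.
ΔJ = 0, ±1 (not J=0↔0): J: 1 → 1, ΔJ = +0 — satisfied.

the L=0 ↔ L=0 exclusion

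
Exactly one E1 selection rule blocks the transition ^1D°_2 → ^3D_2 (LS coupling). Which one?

ΔL = 0, ±1 (not L=0↔0): L: 2 → 2, ΔL = +0 — passes.
ΔS = 0: S: 0 → 1 — fails.
Parity must change: odd → even — passes.
ΔJ = 0, ±1 (not J=0↔0): J: 2 → 2, ΔJ = +0 — passes.

the ΔS = 0 rule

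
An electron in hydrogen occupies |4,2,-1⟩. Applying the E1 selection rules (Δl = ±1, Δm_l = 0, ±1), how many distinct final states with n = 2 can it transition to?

2

E1 requires Δl = ±1, so l_f ∈ {1, 3}; with 0 ≤ l_f ≤ n_f−1 = 1, the allowed l_f values are {1}.
For l_f = 1: m_f ∈ {m_i−1, m_i, m_i+1} ∩ [−1, 1] = {-1, 0} → 2 states.
Total: 2.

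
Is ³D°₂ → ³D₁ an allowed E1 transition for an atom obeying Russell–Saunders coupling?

ΔJ = 0, ±1 (not J=0↔0): J: 2 → 1, ΔJ = -1 — passes.
ΔL = 0, ±1 (not L=0↔0): L: 2 → 2, ΔL = +0 — passes.
Parity must change: odd → even — passes.
ΔS = 0: S: 1 → 1 — passes.
All four E1 rules are satisfied.

allowed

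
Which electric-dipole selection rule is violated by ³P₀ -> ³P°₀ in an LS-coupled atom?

Parity must change: even → odd — passes.
ΔS = 0: S: 1 → 1 — passes.
ΔL = 0, ±1 (not L=0↔0): L: 1 → 1, ΔL = +0 — passes.
ΔJ = 0, ±1 (not J=0↔0): J: 0 → 0, ΔJ = +0 — fails.

the J=0 ↔ J=0 exclusion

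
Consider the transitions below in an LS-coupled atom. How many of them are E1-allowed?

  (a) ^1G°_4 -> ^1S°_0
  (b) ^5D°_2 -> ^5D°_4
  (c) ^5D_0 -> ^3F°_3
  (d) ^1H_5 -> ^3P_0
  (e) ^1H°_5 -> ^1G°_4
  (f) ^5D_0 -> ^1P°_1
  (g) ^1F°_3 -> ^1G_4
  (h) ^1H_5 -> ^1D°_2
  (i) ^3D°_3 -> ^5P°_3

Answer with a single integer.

(a) forbidden (parity, ΔL, ΔJ fail)
(b) forbidden (parity, ΔJ fail)
(c) forbidden (ΔS, ΔJ fail)
(d) forbidden (parity, ΔS, ΔL, ΔJ fail)
(e) forbidden (parity fails)
(f) forbidden (ΔS fails)
(g) allowed
(h) forbidden (ΔL, ΔJ fail)
(i) forbidden (parity, ΔS fail)
Total allowed: 1 of 9.

1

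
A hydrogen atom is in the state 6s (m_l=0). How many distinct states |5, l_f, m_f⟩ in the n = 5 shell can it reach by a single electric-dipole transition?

E1 requires Δl = ±1, so l_f ∈ {-1, 1}; with 0 ≤ l_f ≤ n_f−1 = 4, the allowed l_f values are {1}.
For l_f = 1: m_f ∈ {m_i−1, m_i, m_i+1} ∩ [−1, 1] = {-1, 0, 1} → 3 states.
Total: 3.

3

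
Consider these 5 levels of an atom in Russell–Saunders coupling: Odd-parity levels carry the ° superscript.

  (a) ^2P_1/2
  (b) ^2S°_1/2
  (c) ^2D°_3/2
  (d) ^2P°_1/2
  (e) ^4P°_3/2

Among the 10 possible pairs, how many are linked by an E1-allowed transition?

3

(a)–(b): allowed.
(a)–(c): allowed.
(a)–(d): allowed.
(a)–(e): forbidden (ΔS).
(b)–(c): forbidden (parity, ΔL).
(b)–(d): forbidden (parity).
(b)–(e): forbidden (parity, ΔS).
(c)–(d): forbidden (parity).
(c)–(e): forbidden (parity, ΔS).
(d)–(e): forbidden (parity, ΔS).
Allowed pairs: 3 of 10.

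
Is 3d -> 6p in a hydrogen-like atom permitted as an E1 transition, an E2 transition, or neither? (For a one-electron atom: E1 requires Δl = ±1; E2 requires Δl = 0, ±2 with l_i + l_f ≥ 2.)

Δl = 1 − 2 = -1; l_i + l_f = 3.
E1 (Δl = ±1): satisfied.
E2 (Δl = 0,±2, l_i+l_f ≥ 2): not satisfied.

E1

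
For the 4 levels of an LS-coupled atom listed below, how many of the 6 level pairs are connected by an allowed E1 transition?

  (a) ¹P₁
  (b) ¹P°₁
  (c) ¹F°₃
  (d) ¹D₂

(a)–(b): allowed.
(a)–(c): forbidden (ΔL, ΔJ).
(a)–(d): forbidden (parity).
(b)–(c): forbidden (parity, ΔL, ΔJ).
(b)–(d): allowed.
(c)–(d): allowed.
Allowed pairs: 3 of 6.

3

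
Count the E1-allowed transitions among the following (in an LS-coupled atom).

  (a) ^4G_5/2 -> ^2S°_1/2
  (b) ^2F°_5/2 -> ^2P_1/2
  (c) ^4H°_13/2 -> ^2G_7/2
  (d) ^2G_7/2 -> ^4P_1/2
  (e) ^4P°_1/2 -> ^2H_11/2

(a) forbidden (ΔS, ΔL, ΔJ fail)
(b) forbidden (ΔL, ΔJ fail)
(c) forbidden (ΔS, ΔJ fail)
(d) forbidden (parity, ΔS, ΔL, ΔJ fail)
(e) forbidden (ΔS, ΔL, ΔJ fail)
Total allowed: 0 of 5.

0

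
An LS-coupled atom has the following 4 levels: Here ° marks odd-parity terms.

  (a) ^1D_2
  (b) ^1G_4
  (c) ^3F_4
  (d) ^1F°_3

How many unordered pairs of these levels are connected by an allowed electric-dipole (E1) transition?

(a)–(b): forbidden (parity, ΔL, ΔJ).
(a)–(c): forbidden (parity, ΔS, ΔJ).
(a)–(d): allowed.
(b)–(c): forbidden (parity, ΔS).
(b)–(d): allowed.
(c)–(d): forbidden (ΔS).
Allowed pairs: 2 of 6.

2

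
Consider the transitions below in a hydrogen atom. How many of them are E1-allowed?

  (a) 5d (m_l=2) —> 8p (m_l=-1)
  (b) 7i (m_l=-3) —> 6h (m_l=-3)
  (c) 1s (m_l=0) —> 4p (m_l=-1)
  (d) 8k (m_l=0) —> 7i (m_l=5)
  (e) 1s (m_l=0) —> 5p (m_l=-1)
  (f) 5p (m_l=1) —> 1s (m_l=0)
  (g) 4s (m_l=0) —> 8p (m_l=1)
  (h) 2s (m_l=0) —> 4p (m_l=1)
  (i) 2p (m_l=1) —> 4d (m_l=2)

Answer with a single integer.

(a) forbidden — Δm_l = -3 (E1 requires Δm_l = 0, ±1)
(b) allowed
(c) allowed
(d) forbidden — Δm_l = +5 (E1 requires Δm_l = 0, ±1)
(e) allowed
(f) allowed
(g) allowed
(h) allowed
(i) allowed
Total allowed: 7 of 9.

7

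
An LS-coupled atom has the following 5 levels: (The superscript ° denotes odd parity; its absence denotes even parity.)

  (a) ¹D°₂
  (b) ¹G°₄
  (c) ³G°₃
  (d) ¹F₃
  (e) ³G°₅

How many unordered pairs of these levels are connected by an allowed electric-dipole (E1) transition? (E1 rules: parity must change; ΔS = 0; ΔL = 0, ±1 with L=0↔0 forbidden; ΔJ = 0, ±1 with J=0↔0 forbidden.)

(a)–(b): forbidden (parity, ΔL, ΔJ).
(a)–(c): forbidden (parity, ΔS, ΔL).
(a)–(d): allowed.
(a)–(e): forbidden (parity, ΔS, ΔL, ΔJ).
(b)–(c): forbidden (parity, ΔS).
(b)–(d): allowed.
(b)–(e): forbidden (parity, ΔS).
(c)–(d): forbidden (ΔS).
(c)–(e): forbidden (parity, ΔJ).
(d)–(e): forbidden (ΔS, ΔJ).
Allowed pairs: 2 of 10.

2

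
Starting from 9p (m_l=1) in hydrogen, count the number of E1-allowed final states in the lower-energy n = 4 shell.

4

E1 requires Δl = ±1, so l_f ∈ {0, 2}; with 0 ≤ l_f ≤ n_f−1 = 3, the allowed l_f values are {0, 2}.
For l_f = 0: m_f ∈ {m_i−1, m_i, m_i+1} ∩ [−0, 0] = {0} → 1 state.
For l_f = 2: m_f ∈ {m_i−1, m_i, m_i+1} ∩ [−2, 2] = {0, 1, 2} → 3 states.
Total: 4.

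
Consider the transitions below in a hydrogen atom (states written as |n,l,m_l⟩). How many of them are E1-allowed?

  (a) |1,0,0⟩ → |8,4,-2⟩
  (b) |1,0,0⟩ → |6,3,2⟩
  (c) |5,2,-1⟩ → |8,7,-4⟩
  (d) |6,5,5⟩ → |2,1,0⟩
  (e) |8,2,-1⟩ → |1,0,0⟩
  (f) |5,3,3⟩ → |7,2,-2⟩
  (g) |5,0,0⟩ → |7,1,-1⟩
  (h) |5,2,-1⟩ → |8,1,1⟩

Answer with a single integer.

1

(a) forbidden — Δl = +4 (E1 requires Δl = ±1); Δm_l = -2 (E1 requires Δm_l = 0, ±1)
(b) forbidden — Δl = +3 (E1 requires Δl = ±1); Δm_l = +2 (E1 requires Δm_l = 0, ±1)
(c) forbidden — Δl = +5 (E1 requires Δl = ±1); Δm_l = -3 (E1 requires Δm_l = 0, ±1)
(d) forbidden — Δl = -4 (E1 requires Δl = ±1); Δm_l = -5 (E1 requires Δm_l = 0, ±1)
(e) forbidden — Δl = -2 (E1 requires Δl = ±1)
(f) forbidden — Δm_l = -5 (E1 requires Δm_l = 0, ±1)
(g) allowed
(h) forbidden — Δm_l = +2 (E1 requires Δm_l = 0, ±1)
Total allowed: 1 of 8.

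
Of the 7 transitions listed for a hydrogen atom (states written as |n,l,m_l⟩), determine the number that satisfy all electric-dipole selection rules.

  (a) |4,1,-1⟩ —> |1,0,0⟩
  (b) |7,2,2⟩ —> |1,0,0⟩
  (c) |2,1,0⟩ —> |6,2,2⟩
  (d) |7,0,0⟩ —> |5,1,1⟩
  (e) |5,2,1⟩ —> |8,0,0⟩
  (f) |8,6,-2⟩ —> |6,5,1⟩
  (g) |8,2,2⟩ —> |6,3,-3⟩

(a) allowed
(b) forbidden — Δl = -2 (E1 requires Δl = ±1); Δm_l = -2 (E1 requires Δm_l = 0, ±1)
(c) forbidden — Δm_l = +2 (E1 requires Δm_l = 0, ±1)
(d) allowed
(e) forbidden — Δl = -2 (E1 requires Δl = ±1)
(f) forbidden — Δm_l = +3 (E1 requires Δm_l = 0, ±1)
(g) forbidden — Δm_l = -5 (E1 requires Δm_l = 0, ±1)
Total allowed: 2 of 7.

2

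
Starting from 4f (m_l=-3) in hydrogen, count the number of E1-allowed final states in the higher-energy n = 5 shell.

E1 requires Δl = ±1, so l_f ∈ {2, 4}; with 0 ≤ l_f ≤ n_f−1 = 4, the allowed l_f values are {2, 4}.
For l_f = 2: m_f ∈ {m_i−1, m_i, m_i+1} ∩ [−2, 2] = {-2} → 1 state.
For l_f = 4: m_f ∈ {m_i−1, m_i, m_i+1} ∩ [−4, 4] = {-4, -3, -2} → 3 states.
Total: 4.

4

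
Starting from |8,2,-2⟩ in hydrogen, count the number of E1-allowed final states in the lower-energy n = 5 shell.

E1 requires Δl = ±1, so l_f ∈ {1, 3}; with 0 ≤ l_f ≤ n_f−1 = 4, the allowed l_f values are {1, 3}.
For l_f = 1: m_f ∈ {m_i−1, m_i, m_i+1} ∩ [−1, 1] = {-1} → 1 state.
For l_f = 3: m_f ∈ {m_i−1, m_i, m_i+1} ∩ [−3, 3] = {-3, -2, -1} → 3 states.
Total: 4.

4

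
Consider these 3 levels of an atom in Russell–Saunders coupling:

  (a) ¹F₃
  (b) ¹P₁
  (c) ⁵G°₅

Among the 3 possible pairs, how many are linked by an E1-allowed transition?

0

(a)–(b): forbidden (parity, ΔL, ΔJ).
(a)–(c): forbidden (ΔS, ΔJ).
(b)–(c): forbidden (ΔS, ΔL, ΔJ).
Allowed pairs: 0 of 3.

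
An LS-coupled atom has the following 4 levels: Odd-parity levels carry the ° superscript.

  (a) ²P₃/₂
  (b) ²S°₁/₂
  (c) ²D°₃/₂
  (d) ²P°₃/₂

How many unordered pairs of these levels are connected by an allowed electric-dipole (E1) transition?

3

(a)–(b): allowed.
(a)–(c): allowed.
(a)–(d): allowed.
(b)–(c): forbidden (parity, ΔL).
(b)–(d): forbidden (parity).
(c)–(d): forbidden (parity).
Allowed pairs: 3 of 6.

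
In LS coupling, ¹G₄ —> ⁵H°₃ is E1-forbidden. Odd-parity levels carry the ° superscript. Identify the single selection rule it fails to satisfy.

Initial level: S=0, L=4, J=4, parity even. Final level: S=2, L=5, J=3, parity odd.
Parity must change: even → odd — passes.
ΔS = 0: S: 0 → 2 — fails.
ΔL = 0, ±1 (not L=0↔0): L: 4 → 5, ΔL = +1 — passes.
ΔJ = 0, ±1 (not J=0↔0): J: 4 → 3, ΔJ = -1 — passes.

the ΔS = 0 rule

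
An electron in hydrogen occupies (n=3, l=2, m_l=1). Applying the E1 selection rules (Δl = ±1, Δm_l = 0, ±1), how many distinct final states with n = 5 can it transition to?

5

E1 requires Δl = ±1, so l_f ∈ {1, 3}; with 0 ≤ l_f ≤ n_f−1 = 4, the allowed l_f values are {1, 3}.
For l_f = 1: m_f ∈ {m_i−1, m_i, m_i+1} ∩ [−1, 1] = {0, 1} → 2 states.
For l_f = 3: m_f ∈ {m_i−1, m_i, m_i+1} ∩ [−3, 3] = {0, 1, 2} → 3 states.
Total: 5.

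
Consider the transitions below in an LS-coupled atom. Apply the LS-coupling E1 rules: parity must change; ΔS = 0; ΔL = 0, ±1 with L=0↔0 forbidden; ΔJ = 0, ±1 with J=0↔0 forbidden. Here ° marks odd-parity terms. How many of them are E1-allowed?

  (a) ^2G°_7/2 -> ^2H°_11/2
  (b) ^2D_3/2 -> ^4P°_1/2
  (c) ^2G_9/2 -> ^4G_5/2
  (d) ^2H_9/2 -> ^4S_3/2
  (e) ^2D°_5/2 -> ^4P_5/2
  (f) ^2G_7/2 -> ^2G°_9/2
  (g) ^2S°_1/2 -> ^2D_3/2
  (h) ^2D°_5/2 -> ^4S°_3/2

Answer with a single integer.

1

(a) forbidden (parity, ΔJ fail)
(b) forbidden (ΔS fails)
(c) forbidden (parity, ΔS, ΔJ fail)
(d) forbidden (parity, ΔS, ΔL, ΔJ fail)
(e) forbidden (ΔS fails)
(f) allowed
(g) forbidden (ΔL fails)
(h) forbidden (parity, ΔS, ΔL fail)
Total allowed: 1 of 8.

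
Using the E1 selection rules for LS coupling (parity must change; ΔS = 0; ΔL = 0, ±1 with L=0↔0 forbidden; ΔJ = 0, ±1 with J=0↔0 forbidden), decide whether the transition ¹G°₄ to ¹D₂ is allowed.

Initial level: S=0, L=4, J=4, parity odd. Final level: S=0, L=2, J=2, parity even.
Parity must change: odd → even — ✓.
ΔS = 0: S: 0 → 0 — ✓.
ΔL = 0, ±1 (not L=0↔0): L: 4 → 2, ΔL = -2 — ✗.
ΔJ = 0, ±1 (not J=0↔0): J: 4 → 2, ΔJ = -2 — ✗.
Rule(s) violated: ΔL, ΔJ.

forbidden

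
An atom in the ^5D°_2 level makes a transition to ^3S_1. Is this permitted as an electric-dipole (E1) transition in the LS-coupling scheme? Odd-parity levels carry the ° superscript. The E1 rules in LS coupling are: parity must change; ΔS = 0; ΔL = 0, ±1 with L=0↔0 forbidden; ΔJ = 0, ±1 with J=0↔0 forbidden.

forbidden

Parity must change: odd → even — satisfied.
ΔS = 0: S: 2 → 1 — violated.
ΔL = 0, ±1 (not L=0↔0): L: 2 → 0, ΔL = -2 — violated.
ΔJ = 0, ±1 (not J=0↔0): J: 2 → 1, ΔJ = -1 — satisfied.
Rule(s) violated: ΔS, ΔL.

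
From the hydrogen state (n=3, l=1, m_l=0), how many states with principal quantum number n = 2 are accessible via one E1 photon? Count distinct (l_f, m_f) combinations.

1

E1 requires Δl = ±1, so l_f ∈ {0, 2}; with 0 ≤ l_f ≤ n_f−1 = 1, the allowed l_f values are {0}.
For l_f = 0: m_f ∈ {m_i−1, m_i, m_i+1} ∩ [−0, 0] = {0} → 1 state.
Total: 1.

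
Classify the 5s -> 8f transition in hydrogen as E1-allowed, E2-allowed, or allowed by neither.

Δl = 3 − 0 = +3; l_i + l_f = 3.
E1 (Δl = ±1): not satisfied.
E2 (Δl = 0,±2, l_i+l_f ≥ 2): not satisfied.

neither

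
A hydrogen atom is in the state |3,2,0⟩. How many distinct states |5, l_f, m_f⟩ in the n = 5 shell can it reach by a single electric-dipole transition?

6

E1 requires Δl = ±1, so l_f ∈ {1, 3}; with 0 ≤ l_f ≤ n_f−1 = 4, the allowed l_f values are {1, 3}.
For l_f = 1: m_f ∈ {m_i−1, m_i, m_i+1} ∩ [−1, 1] = {-1, 0, 1} → 3 states.
For l_f = 3: m_f ∈ {m_i−1, m_i, m_i+1} ∩ [−3, 3] = {-1, 0, 1} → 3 states.
Total: 6.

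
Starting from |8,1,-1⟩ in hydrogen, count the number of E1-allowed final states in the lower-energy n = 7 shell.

E1 requires Δl = ±1, so l_f ∈ {0, 2}; with 0 ≤ l_f ≤ n_f−1 = 6, the allowed l_f values are {0, 2}.
For l_f = 0: m_f ∈ {m_i−1, m_i, m_i+1} ∩ [−0, 0] = {0} → 1 state.
For l_f = 2: m_f ∈ {m_i−1, m_i, m_i+1} ∩ [−2, 2] = {-2, -1, 0} → 3 states.
Total: 4.

4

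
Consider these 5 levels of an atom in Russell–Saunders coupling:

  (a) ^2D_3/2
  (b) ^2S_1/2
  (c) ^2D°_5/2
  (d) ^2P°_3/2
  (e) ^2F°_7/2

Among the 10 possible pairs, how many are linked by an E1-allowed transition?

(a)–(b): forbidden (parity, ΔL).
(a)–(c): allowed.
(a)–(d): allowed.
(a)–(e): forbidden (ΔJ).
(b)–(c): forbidden (ΔL, ΔJ).
(b)–(d): allowed.
(b)–(e): forbidden (ΔL, ΔJ).
(c)–(d): forbidden (parity).
(c)–(e): forbidden (parity).
(d)–(e): forbidden (parity, ΔL, ΔJ).
Allowed pairs: 3 of 10.

3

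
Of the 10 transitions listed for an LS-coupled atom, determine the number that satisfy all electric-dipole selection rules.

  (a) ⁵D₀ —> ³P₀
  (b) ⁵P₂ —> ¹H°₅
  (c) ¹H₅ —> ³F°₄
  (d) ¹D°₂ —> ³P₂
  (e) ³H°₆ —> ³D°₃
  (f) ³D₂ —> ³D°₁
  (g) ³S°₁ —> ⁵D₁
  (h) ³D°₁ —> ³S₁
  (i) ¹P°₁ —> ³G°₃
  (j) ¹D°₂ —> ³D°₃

(a) forbidden (parity, ΔS, ΔJ fail)
(b) forbidden (ΔS, ΔL, ΔJ fail)
(c) forbidden (ΔS, ΔL fail)
(d) forbidden (ΔS fails)
(e) forbidden (parity, ΔL, ΔJ fail)
(f) allowed
(g) forbidden (ΔS, ΔL fail)
(h) forbidden (ΔL fails)
(i) forbidden (parity, ΔS, ΔL, ΔJ fail)
(j) forbidden (parity, ΔS fail)
Total allowed: 1 of 10.

1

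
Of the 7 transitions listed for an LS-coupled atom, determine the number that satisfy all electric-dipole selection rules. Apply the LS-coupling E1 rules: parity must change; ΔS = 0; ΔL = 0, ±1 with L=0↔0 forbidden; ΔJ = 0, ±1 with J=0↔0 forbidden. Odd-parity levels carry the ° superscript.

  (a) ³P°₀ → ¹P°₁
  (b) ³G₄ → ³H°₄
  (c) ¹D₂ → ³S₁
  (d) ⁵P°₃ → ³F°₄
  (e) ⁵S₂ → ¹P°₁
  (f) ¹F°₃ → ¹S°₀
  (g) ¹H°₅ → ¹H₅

2

(a) forbidden (parity, ΔS fail)
(b) allowed
(c) forbidden (parity, ΔS, ΔL fail)
(d) forbidden (parity, ΔS, ΔL fail)
(e) forbidden (ΔS fails)
(f) forbidden (parity, ΔL, ΔJ fail)
(g) allowed
Total allowed: 2 of 7.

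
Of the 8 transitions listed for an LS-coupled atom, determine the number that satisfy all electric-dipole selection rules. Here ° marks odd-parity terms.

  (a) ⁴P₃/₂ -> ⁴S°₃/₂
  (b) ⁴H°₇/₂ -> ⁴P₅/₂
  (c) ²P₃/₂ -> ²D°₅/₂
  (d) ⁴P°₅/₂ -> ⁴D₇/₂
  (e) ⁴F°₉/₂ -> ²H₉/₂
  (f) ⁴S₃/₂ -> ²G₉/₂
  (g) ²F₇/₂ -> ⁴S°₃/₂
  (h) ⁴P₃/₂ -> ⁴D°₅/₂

4

(a) allowed
(b) forbidden (ΔL fails)
(c) allowed
(d) allowed
(e) forbidden (ΔS, ΔL fail)
(f) forbidden (parity, ΔS, ΔL, ΔJ fail)
(g) forbidden (ΔS, ΔL, ΔJ fail)
(h) allowed
Total allowed: 4 of 8.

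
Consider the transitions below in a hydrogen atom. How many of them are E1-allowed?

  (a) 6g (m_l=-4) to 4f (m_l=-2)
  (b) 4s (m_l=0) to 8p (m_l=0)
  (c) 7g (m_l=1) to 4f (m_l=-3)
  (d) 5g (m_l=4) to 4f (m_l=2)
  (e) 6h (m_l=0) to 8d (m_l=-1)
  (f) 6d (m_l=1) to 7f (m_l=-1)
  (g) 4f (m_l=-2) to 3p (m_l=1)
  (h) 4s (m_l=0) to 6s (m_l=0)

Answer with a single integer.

(a) forbidden — Δm_l = +2 (E1 requires Δm_l = 0, ±1)
(b) allowed
(c) forbidden — Δm_l = -4 (E1 requires Δm_l = 0, ±1)
(d) forbidden — Δm_l = -2 (E1 requires Δm_l = 0, ±1)
(e) forbidden — Δl = -3 (E1 requires Δl = ±1)
(f) forbidden — Δm_l = -2 (E1 requires Δm_l = 0, ±1)
(g) forbidden — Δl = -2 (E1 requires Δl = ±1); Δm_l = +3 (E1 requires Δm_l = 0, ±1)
(h) forbidden — Δl = +0 (E1 requires Δl = ±1)
Total allowed: 1 of 8.

1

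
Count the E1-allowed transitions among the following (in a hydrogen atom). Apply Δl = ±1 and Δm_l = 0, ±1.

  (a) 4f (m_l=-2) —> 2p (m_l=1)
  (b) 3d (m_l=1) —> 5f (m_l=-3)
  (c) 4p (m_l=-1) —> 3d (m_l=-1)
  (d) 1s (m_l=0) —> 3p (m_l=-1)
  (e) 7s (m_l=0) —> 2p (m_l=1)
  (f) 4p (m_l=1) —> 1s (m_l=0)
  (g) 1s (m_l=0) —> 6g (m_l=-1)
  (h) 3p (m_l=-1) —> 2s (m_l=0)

(a) forbidden — Δl = -2 (E1 requires Δl = ±1); Δm_l = +3 (E1 requires Δm_l = 0, ±1)
(b) forbidden — Δm_l = -4 (E1 requires Δm_l = 0, ±1)
(c) allowed
(d) allowed
(e) allowed
(f) allowed
(g) forbidden — Δl = +4 (E1 requires Δl = ±1)
(h) allowed
Total allowed: 5 of 8.

5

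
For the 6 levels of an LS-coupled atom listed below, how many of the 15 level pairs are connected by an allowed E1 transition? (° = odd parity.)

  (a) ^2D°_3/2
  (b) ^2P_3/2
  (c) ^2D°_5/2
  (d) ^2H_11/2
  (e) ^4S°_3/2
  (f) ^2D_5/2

(a)–(b): allowed.
(a)–(c): forbidden (parity).
(a)–(d): forbidden (ΔL, ΔJ).
(a)–(e): forbidden (parity, ΔS, ΔL).
(a)–(f): allowed.
(b)–(c): allowed.
(b)–(d): forbidden (parity, ΔL, ΔJ).
(b)–(e): forbidden (ΔS).
(b)–(f): forbidden (parity).
(c)–(d): forbidden (ΔL, ΔJ).
(c)–(e): forbidden (parity, ΔS, ΔL).
(c)–(f): allowed.
(d)–(e): forbidden (ΔS, ΔL, ΔJ).
(d)–(f): forbidden (parity, ΔL, ΔJ).
(e)–(f): forbidden (ΔS, ΔL).
Allowed pairs: 4 of 15.

4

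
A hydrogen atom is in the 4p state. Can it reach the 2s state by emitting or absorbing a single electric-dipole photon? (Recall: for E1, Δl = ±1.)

Initial l = 1, final l = 0, so Δl = -1. E1 requires Δl = ±1: satisfied.
All E1 selection rules are satisfied.

allowed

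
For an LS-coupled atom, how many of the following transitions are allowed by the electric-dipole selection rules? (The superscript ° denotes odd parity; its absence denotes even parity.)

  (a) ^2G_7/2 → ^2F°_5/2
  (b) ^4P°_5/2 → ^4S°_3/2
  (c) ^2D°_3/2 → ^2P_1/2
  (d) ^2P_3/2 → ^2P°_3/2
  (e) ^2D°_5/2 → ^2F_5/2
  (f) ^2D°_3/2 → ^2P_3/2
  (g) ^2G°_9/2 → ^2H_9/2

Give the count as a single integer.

6

(a) allowed
(b) forbidden (parity fails)
(c) allowed
(d) allowed
(e) allowed
(f) allowed
(g) allowed
Total allowed: 6 of 7.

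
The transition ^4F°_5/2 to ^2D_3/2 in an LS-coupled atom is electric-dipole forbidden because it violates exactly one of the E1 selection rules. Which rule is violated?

the ΔS = 0 rule

Reading off the term symbols: S 3/2→1/2, L 3→2, J 5/2→3/2, parity odd→even.
Parity must change: odd → even — ok.
ΔS = 0: S: 3/2 → 1/2 — fails.
ΔL = 0, ±1 (not L=0↔0): L: 3 → 2, ΔL = -1 — ok.
ΔJ = 0, ±1 (not J=0↔0): J: 5/2 → 3/2, ΔJ = -1 — ok.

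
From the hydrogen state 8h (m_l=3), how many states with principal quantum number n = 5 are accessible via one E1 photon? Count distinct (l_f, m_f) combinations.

E1 requires Δl = ±1, so l_f ∈ {4, 6}; with 0 ≤ l_f ≤ n_f−1 = 4, the allowed l_f values are {4}.
For l_f = 4: m_f ∈ {m_i−1, m_i, m_i+1} ∩ [−4, 4] = {2, 3, 4} → 3 states.
Total: 3.

3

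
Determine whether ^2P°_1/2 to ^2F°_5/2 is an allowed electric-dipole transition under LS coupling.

ΔJ = 0, ±1 (not J=0↔0): J: 1/2 → 5/2, ΔJ = +2 — fails.
ΔS = 0: S: 1/2 → 1/2 — passes.
Parity must change: odd → odd — fails.
ΔL = 0, ±1 (not L=0↔0): L: 1 → 3, ΔL = +2 — fails.
Rule(s) violated: parity, ΔL, ΔJ.

forbidden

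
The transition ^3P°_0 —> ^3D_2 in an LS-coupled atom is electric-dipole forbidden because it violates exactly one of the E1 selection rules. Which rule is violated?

the ΔJ = 0, ±1 rule

Parity must change: odd → even — satisfied.
ΔS = 0: S: 1 → 1 — satisfied.
ΔL = 0, ±1 (not L=0↔0): L: 1 → 2, ΔL = +1 — satisfied.
ΔJ = 0, ±1 (not J=0↔0): J: 0 → 2, ΔJ = +2 — violated.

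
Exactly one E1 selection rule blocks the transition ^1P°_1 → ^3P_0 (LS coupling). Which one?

Parity must change: odd → even — passes.
ΔS = 0: S: 0 → 1 — fails.
ΔL = 0, ±1 (not L=0↔0): L: 1 → 1, ΔL = +0 — passes.
ΔJ = 0, ±1 (not J=0↔0): J: 1 → 0, ΔJ = -1 — passes.

the ΔS = 0 rule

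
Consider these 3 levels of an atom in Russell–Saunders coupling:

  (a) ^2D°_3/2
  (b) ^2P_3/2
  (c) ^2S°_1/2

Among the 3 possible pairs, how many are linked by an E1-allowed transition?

(a)–(b): allowed.
(a)–(c): forbidden (parity, ΔL).
(b)–(c): allowed.
Allowed pairs: 2 of 3.

2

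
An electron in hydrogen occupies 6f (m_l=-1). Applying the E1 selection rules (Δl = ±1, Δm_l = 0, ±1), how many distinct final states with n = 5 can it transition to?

E1 requires Δl = ±1, so l_f ∈ {2, 4}; with 0 ≤ l_f ≤ n_f−1 = 4, the allowed l_f values are {2, 4}.
For l_f = 2: m_f ∈ {m_i−1, m_i, m_i+1} ∩ [−2, 2] = {-2, -1, 0} → 3 states.
For l_f = 4: m_f ∈ {m_i−1, m_i, m_i+1} ∩ [−4, 4] = {-2, -1, 0} → 3 states.
Total: 6.

6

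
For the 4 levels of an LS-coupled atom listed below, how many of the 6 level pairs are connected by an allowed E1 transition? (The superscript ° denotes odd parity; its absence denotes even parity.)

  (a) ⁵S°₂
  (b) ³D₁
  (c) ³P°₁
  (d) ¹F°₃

1

(a)–(b): forbidden (ΔS, ΔL).
(a)–(c): forbidden (parity, ΔS).
(a)–(d): forbidden (parity, ΔS, ΔL).
(b)–(c): allowed.
(b)–(d): forbidden (ΔS, ΔJ).
(c)–(d): forbidden (parity, ΔS, ΔL, ΔJ).
Allowed pairs: 1 of 6.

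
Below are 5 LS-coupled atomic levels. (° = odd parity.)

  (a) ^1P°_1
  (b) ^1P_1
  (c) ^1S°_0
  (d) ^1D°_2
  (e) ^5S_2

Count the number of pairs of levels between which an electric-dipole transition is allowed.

3

(a)–(b): allowed.
(a)–(c): forbidden (parity).
(a)–(d): forbidden (parity).
(a)–(e): forbidden (ΔS).
(b)–(c): allowed.
(b)–(d): allowed.
(b)–(e): forbidden (parity, ΔS).
(c)–(d): forbidden (parity, ΔL, ΔJ).
(c)–(e): forbidden (ΔS, ΔL, ΔJ).
(d)–(e): forbidden (ΔS, ΔL).
Allowed pairs: 3 of 10.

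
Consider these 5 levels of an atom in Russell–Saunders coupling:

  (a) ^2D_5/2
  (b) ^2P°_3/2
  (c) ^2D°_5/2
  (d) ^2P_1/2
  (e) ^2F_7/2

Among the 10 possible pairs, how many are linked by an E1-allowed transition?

4

(a)–(b): allowed.
(a)–(c): allowed.
(a)–(d): forbidden (parity, ΔJ).
(a)–(e): forbidden (parity).
(b)–(c): forbidden (parity).
(b)–(d): allowed.
(b)–(e): forbidden (ΔL, ΔJ).
(c)–(d): forbidden (ΔJ).
(c)–(e): allowed.
(d)–(e): forbidden (parity, ΔL, ΔJ).
Allowed pairs: 4 of 10.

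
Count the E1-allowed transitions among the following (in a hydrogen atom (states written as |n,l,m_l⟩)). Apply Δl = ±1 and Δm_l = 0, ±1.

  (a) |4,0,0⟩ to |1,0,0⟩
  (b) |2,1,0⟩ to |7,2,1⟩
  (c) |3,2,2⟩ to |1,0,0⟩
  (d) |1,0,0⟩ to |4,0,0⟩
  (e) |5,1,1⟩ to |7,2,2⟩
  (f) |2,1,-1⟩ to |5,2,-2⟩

3

(a) forbidden — Δl = +0 (E1 requires Δl = ±1)
(b) allowed
(c) forbidden — Δl = -2 (E1 requires Δl = ±1); Δm_l = -2 (E1 requires Δm_l = 0, ±1)
(d) forbidden — Δl = +0 (E1 requires Δl = ±1)
(e) allowed
(f) allowed
Total allowed: 3 of 6.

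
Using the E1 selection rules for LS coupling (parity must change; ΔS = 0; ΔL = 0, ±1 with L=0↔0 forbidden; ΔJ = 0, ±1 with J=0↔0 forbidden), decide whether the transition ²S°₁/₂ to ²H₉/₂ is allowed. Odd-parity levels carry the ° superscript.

forbidden

ΔS = 0: S: 1/2 → 1/2 — ✓.
ΔJ = 0, ±1 (not J=0↔0): J: 1/2 → 9/2, ΔJ = +4 — ✗.
ΔL = 0, ±1 (not L=0↔0): L: 0 → 5, ΔL = +5 — ✗.
Parity must change: odd → even — ✓.
Rule(s) violated: ΔL, ΔJ.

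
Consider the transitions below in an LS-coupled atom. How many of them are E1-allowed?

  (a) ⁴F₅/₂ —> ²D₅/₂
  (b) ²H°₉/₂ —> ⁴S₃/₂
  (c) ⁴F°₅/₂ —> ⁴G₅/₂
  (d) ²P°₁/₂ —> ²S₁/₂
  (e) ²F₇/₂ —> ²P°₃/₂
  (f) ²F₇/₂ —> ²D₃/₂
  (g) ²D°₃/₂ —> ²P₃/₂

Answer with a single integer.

(a) forbidden (parity, ΔS fail)
(b) forbidden (ΔS, ΔL, ΔJ fail)
(c) allowed
(d) allowed
(e) forbidden (ΔL, ΔJ fail)
(f) forbidden (parity, ΔJ fail)
(g) allowed
Total allowed: 3 of 7.

3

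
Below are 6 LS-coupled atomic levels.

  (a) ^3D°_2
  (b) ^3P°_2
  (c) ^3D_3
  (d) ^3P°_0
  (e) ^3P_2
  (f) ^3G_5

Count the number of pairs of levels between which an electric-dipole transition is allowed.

4

(a)–(b): forbidden (parity).
(a)–(c): allowed.
(a)–(d): forbidden (parity, ΔJ).
(a)–(e): allowed.
(a)–(f): forbidden (ΔL, ΔJ).
(b)–(c): allowed.
(b)–(d): forbidden (parity, ΔJ).
(b)–(e): allowed.
(b)–(f): forbidden (ΔL, ΔJ).
(c)–(d): forbidden (ΔJ).
(c)–(e): forbidden (parity).
(c)–(f): forbidden (parity, ΔL, ΔJ).
(d)–(e): forbidden (ΔJ).
(d)–(f): forbidden (ΔL, ΔJ).
(e)–(f): forbidden (parity, ΔL, ΔJ).
Allowed pairs: 4 of 15.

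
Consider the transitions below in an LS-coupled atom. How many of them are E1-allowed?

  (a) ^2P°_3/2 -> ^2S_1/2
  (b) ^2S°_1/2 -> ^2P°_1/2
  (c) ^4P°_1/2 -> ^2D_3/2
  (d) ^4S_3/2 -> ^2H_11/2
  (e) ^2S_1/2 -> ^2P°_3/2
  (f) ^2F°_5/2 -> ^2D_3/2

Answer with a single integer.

3

(a) allowed
(b) forbidden (parity fails)
(c) forbidden (ΔS fails)
(d) forbidden (parity, ΔS, ΔL, ΔJ fail)
(e) allowed
(f) allowed
Total allowed: 3 of 6.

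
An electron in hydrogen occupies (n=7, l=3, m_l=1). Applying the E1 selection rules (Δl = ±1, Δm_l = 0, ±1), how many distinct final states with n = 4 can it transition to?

E1 requires Δl = ±1, so l_f ∈ {2, 4}; with 0 ≤ l_f ≤ n_f−1 = 3, the allowed l_f values are {2}.
For l_f = 2: m_f ∈ {m_i−1, m_i, m_i+1} ∩ [−2, 2] = {0, 1, 2} → 3 states.
Total: 3.

3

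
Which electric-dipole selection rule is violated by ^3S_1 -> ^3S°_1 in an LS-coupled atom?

Reading off the term symbols: S 1→1, L 0→0, J 1→1, parity even→odd.
Parity must change: even → odd — ok.
ΔJ = 0, ±1 (not J=0↔0): J: 1 → 1, ΔJ = +0 — ok.
ΔS = 0: S: 1 → 1 — ok.
ΔL = 0, ±1 (not L=0↔0): L: 0 → 0, ΔL = +0 — fails.

the L=0 ↔ L=0 exclusion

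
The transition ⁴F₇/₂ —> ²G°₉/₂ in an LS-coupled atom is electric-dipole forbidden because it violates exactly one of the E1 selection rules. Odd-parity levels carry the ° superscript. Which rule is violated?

Initial level: S=3/2, L=3, J=7/2, parity even. Final level: S=1/2, L=4, J=9/2, parity odd.
Parity must change: even → odd — ok.
ΔS = 0: S: 3/2 → 1/2 — fails.
ΔL = 0, ±1 (not L=0↔0): L: 3 → 4, ΔL = +1 — ok.
ΔJ = 0, ±1 (not J=0↔0): J: 7/2 → 9/2, ΔJ = +1 — ok.

the ΔS = 0 rule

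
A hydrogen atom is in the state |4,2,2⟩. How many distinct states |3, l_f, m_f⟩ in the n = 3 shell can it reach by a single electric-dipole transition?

E1 requires Δl = ±1, so l_f ∈ {1, 3}; with 0 ≤ l_f ≤ n_f−1 = 2, the allowed l_f values are {1}.
For l_f = 1: m_f ∈ {m_i−1, m_i, m_i+1} ∩ [−1, 1] = {1} → 1 state.
Total: 1.

1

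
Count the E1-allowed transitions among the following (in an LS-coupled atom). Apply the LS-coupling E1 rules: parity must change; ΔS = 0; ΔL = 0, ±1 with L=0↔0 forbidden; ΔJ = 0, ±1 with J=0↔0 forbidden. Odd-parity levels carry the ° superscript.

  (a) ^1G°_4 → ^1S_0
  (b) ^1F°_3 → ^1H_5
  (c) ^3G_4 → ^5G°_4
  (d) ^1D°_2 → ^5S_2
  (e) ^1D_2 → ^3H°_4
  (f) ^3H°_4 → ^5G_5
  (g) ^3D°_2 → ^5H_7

0

(a) forbidden (ΔL, ΔJ fail)
(b) forbidden (ΔL, ΔJ fail)
(c) forbidden (ΔS fails)
(d) forbidden (ΔS, ΔL fail)
(e) forbidden (ΔS, ΔL, ΔJ fail)
(f) forbidden (ΔS fails)
(g) forbidden (ΔS, ΔL, ΔJ fail)
Total allowed: 0 of 7.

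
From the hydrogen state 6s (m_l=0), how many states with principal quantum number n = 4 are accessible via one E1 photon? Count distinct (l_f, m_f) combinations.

3

E1 requires Δl = ±1, so l_f ∈ {-1, 1}; with 0 ≤ l_f ≤ n_f−1 = 3, the allowed l_f values are {1}.
For l_f = 1: m_f ∈ {m_i−1, m_i, m_i+1} ∩ [−1, 1] = {-1, 0, 1} → 3 states.
Total: 3.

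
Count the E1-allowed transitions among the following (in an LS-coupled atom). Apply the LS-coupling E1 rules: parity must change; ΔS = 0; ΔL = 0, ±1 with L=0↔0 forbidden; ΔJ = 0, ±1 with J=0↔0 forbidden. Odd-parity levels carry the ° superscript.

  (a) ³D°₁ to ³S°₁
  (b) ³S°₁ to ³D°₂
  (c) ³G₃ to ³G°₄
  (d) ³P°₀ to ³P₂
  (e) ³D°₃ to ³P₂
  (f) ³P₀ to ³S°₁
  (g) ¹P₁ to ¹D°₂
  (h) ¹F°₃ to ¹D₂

(a) forbidden (parity, ΔL fail)
(b) forbidden (parity, ΔL fail)
(c) allowed
(d) forbidden (ΔJ fails)
(e) allowed
(f) allowed
(g) allowed
(h) allowed
Total allowed: 5 of 8.

5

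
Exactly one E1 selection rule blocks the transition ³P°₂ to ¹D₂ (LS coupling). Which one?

Parity must change: odd → even — satisfied.
ΔS = 0: S: 1 → 0 — violated.
ΔL = 0, ±1 (not L=0↔0): L: 1 → 2, ΔL = +1 — satisfied.
ΔJ = 0, ±1 (not J=0↔0): J: 2 → 2, ΔJ = +0 — satisfied.

the ΔS = 0 rule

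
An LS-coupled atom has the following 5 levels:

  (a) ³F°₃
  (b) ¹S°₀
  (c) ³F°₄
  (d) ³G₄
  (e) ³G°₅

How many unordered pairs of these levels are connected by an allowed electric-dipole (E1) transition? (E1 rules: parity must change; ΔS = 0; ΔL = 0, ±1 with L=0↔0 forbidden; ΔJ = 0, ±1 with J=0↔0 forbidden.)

(a)–(b): forbidden (parity, ΔS, ΔL, ΔJ).
(a)–(c): forbidden (parity).
(a)–(d): allowed.
(a)–(e): forbidden (parity, ΔJ).
(b)–(c): forbidden (parity, ΔS, ΔL, ΔJ).
(b)–(d): forbidden (ΔS, ΔL, ΔJ).
(b)–(e): forbidden (parity, ΔS, ΔL, ΔJ).
(c)–(d): allowed.
(c)–(e): forbidden (parity).
(d)–(e): allowed.
Allowed pairs: 3 of 10.

3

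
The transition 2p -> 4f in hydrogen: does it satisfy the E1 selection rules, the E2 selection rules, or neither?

E2

Δl = 3 − 1 = +2; l_i + l_f = 4.
E1 (Δl = ±1): not satisfied.
E2 (Δl = 0,±2, l_i+l_f ≥ 2): satisfied.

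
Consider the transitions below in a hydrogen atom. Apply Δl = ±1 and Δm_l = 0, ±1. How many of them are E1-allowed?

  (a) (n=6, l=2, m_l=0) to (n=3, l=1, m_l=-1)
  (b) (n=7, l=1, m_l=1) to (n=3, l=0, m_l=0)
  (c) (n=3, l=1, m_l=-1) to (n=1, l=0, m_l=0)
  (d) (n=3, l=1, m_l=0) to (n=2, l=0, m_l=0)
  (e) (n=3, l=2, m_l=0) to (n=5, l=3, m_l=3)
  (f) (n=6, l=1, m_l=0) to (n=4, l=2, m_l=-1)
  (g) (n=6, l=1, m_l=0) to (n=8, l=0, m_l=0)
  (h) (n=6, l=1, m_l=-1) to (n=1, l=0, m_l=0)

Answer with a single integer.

7

(a) allowed
(b) allowed
(c) allowed
(d) allowed
(e) forbidden — Δm_l = +3 (E1 requires Δm_l = 0, ±1)
(f) allowed
(g) allowed
(h) allowed
Total allowed: 7 of 8.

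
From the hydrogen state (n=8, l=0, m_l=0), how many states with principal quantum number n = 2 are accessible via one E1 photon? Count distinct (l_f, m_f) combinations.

E1 requires Δl = ±1, so l_f ∈ {-1, 1}; with 0 ≤ l_f ≤ n_f−1 = 1, the allowed l_f values are {1}.
For l_f = 1: m_f ∈ {m_i−1, m_i, m_i+1} ∩ [−1, 1] = {-1, 0, 1} → 3 states.
Total: 3.

3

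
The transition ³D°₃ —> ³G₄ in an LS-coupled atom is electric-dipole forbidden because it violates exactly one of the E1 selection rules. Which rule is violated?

Reading off the term symbols: S 1→1, L 2→4, J 3→4, parity odd→even.
Parity must change: odd → even — ✓.
ΔS = 0: S: 1 → 1 — ✓.
ΔL = 0, ±1 (not L=0↔0): L: 2 → 4, ΔL = +2 — ✗.
ΔJ = 0, ±1 (not J=0↔0): J: 3 → 4, ΔJ = +1 — ✓.

the ΔL = 0, ±1 rule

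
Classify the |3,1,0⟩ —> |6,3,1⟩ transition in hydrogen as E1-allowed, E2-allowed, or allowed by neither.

Δl = 3 − 1 = +2; l_i + l_f = 4.
Δm_l = +1.
E1 (Δl = ±1, |Δm_l| ≤ 1): not satisfied.
E2 (Δl = 0,±2, l_i+l_f ≥ 2, |Δm_l| ≤ 2): satisfied.

E2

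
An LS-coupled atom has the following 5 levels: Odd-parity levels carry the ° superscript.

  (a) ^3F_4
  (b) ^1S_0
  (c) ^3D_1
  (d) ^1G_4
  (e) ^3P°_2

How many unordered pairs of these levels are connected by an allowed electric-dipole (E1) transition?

(a)–(b): forbidden (parity, ΔS, ΔL, ΔJ).
(a)–(c): forbidden (parity, ΔJ).
(a)–(d): forbidden (parity, ΔS).
(a)–(e): forbidden (ΔL, ΔJ).
(b)–(c): forbidden (parity, ΔS, ΔL).
(b)–(d): forbidden (parity, ΔL, ΔJ).
(b)–(e): forbidden (ΔS, ΔJ).
(c)–(d): forbidden (parity, ΔS, ΔL, ΔJ).
(c)–(e): allowed.
(d)–(e): forbidden (ΔS, ΔL, ΔJ).
Allowed pairs: 1 of 10.

1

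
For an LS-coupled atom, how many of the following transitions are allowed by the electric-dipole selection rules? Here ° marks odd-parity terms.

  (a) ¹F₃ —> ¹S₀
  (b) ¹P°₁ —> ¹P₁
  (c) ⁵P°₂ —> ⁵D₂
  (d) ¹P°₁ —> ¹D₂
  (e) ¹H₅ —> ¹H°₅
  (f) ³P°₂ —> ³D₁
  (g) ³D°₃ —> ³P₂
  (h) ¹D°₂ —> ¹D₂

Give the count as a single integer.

(a) forbidden (parity, ΔL, ΔJ fail)
(b) allowed
(c) allowed
(d) allowed
(e) allowed
(f) allowed
(g) allowed
(h) allowed
Total allowed: 7 of 8.

7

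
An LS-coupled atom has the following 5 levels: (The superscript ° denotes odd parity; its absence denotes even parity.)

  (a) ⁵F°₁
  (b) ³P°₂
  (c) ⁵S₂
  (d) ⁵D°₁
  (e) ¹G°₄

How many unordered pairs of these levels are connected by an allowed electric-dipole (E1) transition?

0

(a)–(b): forbidden (parity, ΔS, ΔL).
(a)–(c): forbidden (ΔL).
(a)–(d): forbidden (parity).
(a)–(e): forbidden (parity, ΔS, ΔJ).
(b)–(c): forbidden (ΔS).
(b)–(d): forbidden (parity, ΔS).
(b)–(e): forbidden (parity, ΔS, ΔL, ΔJ).
(c)–(d): forbidden (ΔL).
(c)–(e): forbidden (ΔS, ΔL, ΔJ).
(d)–(e): forbidden (parity, ΔS, ΔL, ΔJ).
Allowed pairs: 0 of 10.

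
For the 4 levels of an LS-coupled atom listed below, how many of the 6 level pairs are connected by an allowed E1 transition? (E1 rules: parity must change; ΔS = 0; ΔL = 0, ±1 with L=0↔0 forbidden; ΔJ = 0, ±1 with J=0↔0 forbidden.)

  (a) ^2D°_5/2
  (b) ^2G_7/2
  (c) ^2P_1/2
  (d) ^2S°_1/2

(a)–(b): forbidden (ΔL).
(a)–(c): forbidden (ΔJ).
(a)–(d): forbidden (parity, ΔL, ΔJ).
(b)–(c): forbidden (parity, ΔL, ΔJ).
(b)–(d): forbidden (ΔL, ΔJ).
(c)–(d): allowed.
Allowed pairs: 1 of 6.

1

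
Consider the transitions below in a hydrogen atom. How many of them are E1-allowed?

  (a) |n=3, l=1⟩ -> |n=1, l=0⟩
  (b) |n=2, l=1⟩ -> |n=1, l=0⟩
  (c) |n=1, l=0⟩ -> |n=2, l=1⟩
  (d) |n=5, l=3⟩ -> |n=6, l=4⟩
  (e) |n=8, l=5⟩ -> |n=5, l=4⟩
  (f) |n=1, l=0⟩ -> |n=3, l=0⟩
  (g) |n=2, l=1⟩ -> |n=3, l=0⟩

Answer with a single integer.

6

(a) allowed
(b) allowed
(c) allowed
(d) allowed
(e) allowed
(f) forbidden — Δl = +0 (E1 requires Δl = ±1)
(g) allowed
Total allowed: 6 of 7.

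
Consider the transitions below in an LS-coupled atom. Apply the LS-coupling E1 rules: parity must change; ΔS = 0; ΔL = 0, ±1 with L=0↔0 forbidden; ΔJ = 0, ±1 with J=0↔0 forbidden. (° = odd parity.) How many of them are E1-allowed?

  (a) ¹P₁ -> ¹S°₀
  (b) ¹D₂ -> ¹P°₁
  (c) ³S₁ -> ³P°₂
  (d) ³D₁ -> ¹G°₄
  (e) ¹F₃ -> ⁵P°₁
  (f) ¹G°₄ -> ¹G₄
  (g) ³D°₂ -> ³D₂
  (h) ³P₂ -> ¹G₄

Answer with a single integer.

5

(a) allowed
(b) allowed
(c) allowed
(d) forbidden (ΔS, ΔL, ΔJ fail)
(e) forbidden (ΔS, ΔL, ΔJ fail)
(f) allowed
(g) allowed
(h) forbidden (parity, ΔS, ΔL, ΔJ fail)
Total allowed: 5 of 8.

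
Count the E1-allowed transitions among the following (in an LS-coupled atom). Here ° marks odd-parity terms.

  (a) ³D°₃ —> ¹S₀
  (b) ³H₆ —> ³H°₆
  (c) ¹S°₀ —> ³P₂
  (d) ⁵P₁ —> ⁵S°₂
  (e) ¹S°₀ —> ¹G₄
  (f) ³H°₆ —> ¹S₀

(a) forbidden (ΔS, ΔL, ΔJ fail)
(b) allowed
(c) forbidden (ΔS, ΔJ fail)
(d) allowed
(e) forbidden (ΔL, ΔJ fail)
(f) forbidden (ΔS, ΔL, ΔJ fail)
Total allowed: 2 of 6.

2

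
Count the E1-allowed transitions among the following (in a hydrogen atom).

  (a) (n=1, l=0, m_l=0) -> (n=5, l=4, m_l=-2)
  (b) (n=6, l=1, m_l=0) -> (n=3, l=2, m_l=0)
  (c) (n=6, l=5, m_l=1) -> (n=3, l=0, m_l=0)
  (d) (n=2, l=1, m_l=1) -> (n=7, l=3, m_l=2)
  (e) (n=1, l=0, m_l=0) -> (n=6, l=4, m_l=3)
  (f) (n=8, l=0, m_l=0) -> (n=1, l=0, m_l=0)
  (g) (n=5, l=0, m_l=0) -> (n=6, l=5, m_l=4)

1

(a) forbidden — Δl = +4 (E1 requires Δl = ±1); Δm_l = -2 (E1 requires Δm_l = 0, ±1)
(b) allowed
(c) forbidden — Δl = -5 (E1 requires Δl = ±1)
(d) forbidden — Δl = +2 (E1 requires Δl = ±1)
(e) forbidden — Δl = +4 (E1 requires Δl = ±1); Δm_l = +3 (E1 requires Δm_l = 0, ±1)
(f) forbidden — Δl = +0 (E1 requires Δl = ±1)
(g) forbidden — Δl = +5 (E1 requires Δl = ±1); Δm_l = +4 (E1 requires Δm_l = 0, ±1)
Total allowed: 1 of 7.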